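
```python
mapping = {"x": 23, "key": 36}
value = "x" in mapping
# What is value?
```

Trace:
`mapping = {"x": 23, "key": 36}` → mapping = {'x': 23, 'key': 36}
`value = "x" in mapping` → value = True
So value = True

Answer: True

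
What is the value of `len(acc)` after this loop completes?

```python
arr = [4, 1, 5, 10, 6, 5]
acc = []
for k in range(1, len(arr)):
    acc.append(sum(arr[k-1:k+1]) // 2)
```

Number of 2-element averages
`acc` takes the values: [] → [2] → [2, 3] → [2, 3, 7] → [2, 3, 7, 8] → [2, 3, 7, 8, 5]
So `len(acc)` = 5

Answer: 5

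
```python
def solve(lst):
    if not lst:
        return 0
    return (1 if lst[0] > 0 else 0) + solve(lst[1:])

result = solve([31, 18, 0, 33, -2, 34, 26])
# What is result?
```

Count of positive elements in [31, 18, 0, 33, -2, 34, 26] = 5

Answer: 5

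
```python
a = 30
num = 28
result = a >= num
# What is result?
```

Trace:
`a = 30` → a = 30
`num = 28` → num = 28
`result = a >= num` → result = True
So result = True

Answer: True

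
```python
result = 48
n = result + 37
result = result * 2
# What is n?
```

Trace:
`result = 48` → result = 48
`n = result + 37` → n = 85
`result = result * 2` → result = 96
So n = 85

Answer: 85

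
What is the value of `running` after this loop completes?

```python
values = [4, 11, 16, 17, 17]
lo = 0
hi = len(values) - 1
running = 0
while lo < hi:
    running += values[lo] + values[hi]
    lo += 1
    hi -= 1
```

Sum of pairs from ends
`running` takes the values: 0 → 21 → 49

Answer: 49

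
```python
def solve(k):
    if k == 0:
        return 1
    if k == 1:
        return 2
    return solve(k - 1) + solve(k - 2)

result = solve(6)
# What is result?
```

Build up from base cases: solve(0)=1, solve(1)=2, solve(2)=3, solve(3)=5, solve(4)=8, solve(5)=13, solve(6)=21

Answer: 21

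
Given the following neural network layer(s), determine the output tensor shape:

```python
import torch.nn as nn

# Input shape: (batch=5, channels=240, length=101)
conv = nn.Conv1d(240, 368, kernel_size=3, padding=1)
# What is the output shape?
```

Input: (5, 240, 101) -> Output: (5, 368, 101)

Answer: (5, 368, 101)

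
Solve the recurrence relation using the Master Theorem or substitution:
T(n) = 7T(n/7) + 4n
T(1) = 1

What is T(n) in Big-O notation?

By Master Theorem: a=7, b=7, f(n)=4n. Since log_7(7) = 1 and f(n) = Θ(n^1), Case 2 applies. T(n) = O(n log n).

Answer: O(n log n)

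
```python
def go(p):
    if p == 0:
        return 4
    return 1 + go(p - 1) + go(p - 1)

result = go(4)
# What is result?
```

go(p) = 1 + 2·go(p-1), go(0)=4. Closed form: (4+1)·2^4 - 1 = 79.

Answer: 79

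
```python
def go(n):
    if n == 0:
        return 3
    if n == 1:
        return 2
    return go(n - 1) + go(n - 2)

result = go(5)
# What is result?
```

Build up from base cases: go(0)=3, go(1)=2, go(2)=5, go(3)=7, go(4)=12, go(5)=19

Answer: 19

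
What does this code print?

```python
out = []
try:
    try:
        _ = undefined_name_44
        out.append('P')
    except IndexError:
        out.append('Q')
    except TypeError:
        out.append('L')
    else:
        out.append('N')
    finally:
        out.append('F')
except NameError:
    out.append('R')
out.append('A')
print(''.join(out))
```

Execution trace: 'F' (finally) → 'R' (outer except NameError) → 'A' (after the try/except). Output: FRA

Answer: FRA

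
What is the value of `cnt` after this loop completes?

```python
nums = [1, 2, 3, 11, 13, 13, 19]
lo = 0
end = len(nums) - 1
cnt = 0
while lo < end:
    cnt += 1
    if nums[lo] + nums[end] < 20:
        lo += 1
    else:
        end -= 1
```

Steps to find pair summing to 20
`cnt` takes the values: 0 → 1 → 2 → 3 → 4 → 5 → 6

Answer: 6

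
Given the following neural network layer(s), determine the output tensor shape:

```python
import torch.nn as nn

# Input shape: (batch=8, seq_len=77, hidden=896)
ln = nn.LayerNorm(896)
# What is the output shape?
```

Input: (8, 77, 896) -> Output: (8, 77, 896)

Answer: (8, 77, 896)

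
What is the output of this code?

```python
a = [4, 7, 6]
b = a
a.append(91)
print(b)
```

Key concept: basic list aliasing.
Step by step:
`a = [4, 7, 6]` → a = [4, 7, 6]
`b = a` → b = [4, 7, 6] (same object as a)
`a.append(91)` → a = [4, 7, 6, 91] (same object as b); b = [4, 7, 6, 91] (same object as a)
`print(b)` → prints [4, 7, 6, 91]

Answer: [4, 7, 6, 91]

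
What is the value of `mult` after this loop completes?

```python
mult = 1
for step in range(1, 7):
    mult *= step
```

6! = 720
`mult` takes the values: 1 → 2 → 6 → 24 → 120 → 720

Answer: 720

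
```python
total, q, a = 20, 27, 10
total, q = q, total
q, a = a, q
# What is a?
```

Trace:
`total, q, a = 20, 27, 10` → total = 20; q = 27; a = 10
`total, q = q, total` → total = 27; q = 20
`q, a = a, q` → q = 10; a = 20
So a = 20

Answer: 20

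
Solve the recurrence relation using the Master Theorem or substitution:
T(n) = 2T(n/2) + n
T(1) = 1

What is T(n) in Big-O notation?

By Master Theorem: a=2, b=2, f(n)=n. Since log_2(2) = 1 and f(n) = Θ(n^1), Case 2 applies. T(n) = O(n log n).

Answer: O(n log n)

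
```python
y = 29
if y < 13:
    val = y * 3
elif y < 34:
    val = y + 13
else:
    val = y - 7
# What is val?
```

Trace:
`y = 29` → y = 29
`if y < 13: ...` → y < 13 is False, y < 34 is True → val = 42
So val = 42

Answer: 42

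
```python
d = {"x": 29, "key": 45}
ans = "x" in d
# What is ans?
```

Trace:
`d = {"x": 29, "key": 45}` → d = {'x': 29, 'key': 45}
`ans = "x" in d` → ans = True
So ans = True

Answer: True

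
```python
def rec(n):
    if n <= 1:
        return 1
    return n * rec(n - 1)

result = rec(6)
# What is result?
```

rec(6) = 6 * 5 * 4 * 3 * 2 * 1 = 720

Answer: 720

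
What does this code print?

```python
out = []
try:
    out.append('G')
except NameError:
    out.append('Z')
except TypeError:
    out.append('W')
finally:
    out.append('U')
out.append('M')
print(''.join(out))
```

Execution trace: 'G' (try body, no exception) → 'U' (finally) → 'M' (after the try/except). Output: GUM

Answer: GUM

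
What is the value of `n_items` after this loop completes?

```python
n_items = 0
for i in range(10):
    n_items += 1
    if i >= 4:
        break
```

Loop breaks when i reaches 4, n_items is 5
`n_items` takes the values: 0 → 1 → 2 → 3 → 4 → 5

Answer: 5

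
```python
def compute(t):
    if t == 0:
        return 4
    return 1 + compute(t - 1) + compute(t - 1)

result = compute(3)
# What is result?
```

compute(t) = 1 + 2·compute(t-1), compute(0)=4. Closed form: (4+1)·2^3 - 1 = 39.

Answer: 39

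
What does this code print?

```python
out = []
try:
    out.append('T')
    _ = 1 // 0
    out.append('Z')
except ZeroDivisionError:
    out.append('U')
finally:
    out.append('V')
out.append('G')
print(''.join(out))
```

Execution trace: 'T' (try body) → 'U' (except ZeroDivisionError) → 'V' (finally) → 'G' (after the try/except). Output: TUVG

Answer: TUVG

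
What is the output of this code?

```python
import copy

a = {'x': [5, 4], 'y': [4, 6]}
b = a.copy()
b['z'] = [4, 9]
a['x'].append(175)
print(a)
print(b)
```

Key concept: shallow copy of dict with mutable values.
Step by step:
`a = {'x': [5, 4], 'y': [4, 6]}` → a = {'x': [5, 4], 'y': [4, 6]}
`b = a.copy()` → b = {'x': [5, 4], 'y': [4, 6]}
`b['z'] = [4, 9]` → b = {'x': [5, 4], 'y': [4, 6], 'z': [4, 9]}
`a['x'].append(175)` → a = {'x': [5, 4, 175], 'y': [4, 6]}; b = {'x': [5, 4, 175], 'y': [4, 6], 'z': [4, 9]}
`print(a)` → prints {'x': [5, 4, 175], 'y': [4, 6]}
`print(b)` → prints {'x': [5, 4, 175], 'y': [4, 6], 'z': [4, 9]}

Answer:
{'x': [5, 4, 175], 'y': [4, 6]}
{'x': [5, 4, 175], 'y': [4, 6], 'z': [4, 9]}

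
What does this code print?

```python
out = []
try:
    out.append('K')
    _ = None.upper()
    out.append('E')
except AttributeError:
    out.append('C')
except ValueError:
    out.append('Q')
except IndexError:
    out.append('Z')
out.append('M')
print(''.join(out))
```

Execution trace: 'K' (try body) → 'C' (except AttributeError) → 'M' (after the try/except). Output: KCM

Answer: KCM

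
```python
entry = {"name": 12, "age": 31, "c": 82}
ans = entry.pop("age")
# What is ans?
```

Trace:
`entry = {"name": 12, "age": 31, "c": 82}` → entry = {'name': 12, 'age': 31, 'c': 82}
`ans = entry.pop("age")` → entry = {'name': 12, 'c': 82}; ans = 31
So ans = 31

Answer: 31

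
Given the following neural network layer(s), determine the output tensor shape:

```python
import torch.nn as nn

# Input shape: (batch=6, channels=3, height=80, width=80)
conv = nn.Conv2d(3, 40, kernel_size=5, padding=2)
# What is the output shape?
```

Input: (6, 3, 80, 80) -> Output: (6, 40, 80, 80)

Answer: (6, 40, 80, 80)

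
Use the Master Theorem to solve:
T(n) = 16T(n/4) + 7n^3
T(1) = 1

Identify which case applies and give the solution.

a=16, b=4, f(n)=7n^3. log_4(16) = 2. Since c=3 > 2 and the regularity condition holds (16(n/4)^3 = (16/4^3)n^3 with 16/4^3 < 1), Case 3 applies: T(n) = Θ(f(n)) = O(n^3).

Answer: O(n^3) - Case 3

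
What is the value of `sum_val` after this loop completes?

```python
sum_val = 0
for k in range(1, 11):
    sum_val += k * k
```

Sum of squares 1² to 10² = 385
`sum_val` takes the values: 0 → 1 → 5 → 14 → 30 → 55 → 91 → 140 → 204 → 285 → 385

Answer: 385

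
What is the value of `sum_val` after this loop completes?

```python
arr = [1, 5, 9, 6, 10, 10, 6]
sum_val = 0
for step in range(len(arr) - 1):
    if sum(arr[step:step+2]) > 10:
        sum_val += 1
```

Count windows with sum > 10
`sum_val` takes the values: 0 → 1 → 2 → 3 → 4 → 5

Answer: 5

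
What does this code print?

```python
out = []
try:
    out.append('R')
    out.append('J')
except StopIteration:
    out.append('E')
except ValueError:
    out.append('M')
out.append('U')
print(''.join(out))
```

Execution trace: 'R' (try body) → 'J' (try body, no exception) → 'U' (after the try/except). Output: RJU

Answer: RJU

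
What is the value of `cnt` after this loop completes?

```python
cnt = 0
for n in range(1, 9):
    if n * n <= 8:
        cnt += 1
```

Count numbers where n² ≤ 8
`cnt` takes the values: 0 → 1 → 2

Answer: 2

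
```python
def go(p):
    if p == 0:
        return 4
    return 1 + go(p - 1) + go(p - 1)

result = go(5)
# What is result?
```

go(p) = 1 + 2·go(p-1), go(0)=4. Closed form: (4+1)·2^5 - 1 = 159.

Answer: 159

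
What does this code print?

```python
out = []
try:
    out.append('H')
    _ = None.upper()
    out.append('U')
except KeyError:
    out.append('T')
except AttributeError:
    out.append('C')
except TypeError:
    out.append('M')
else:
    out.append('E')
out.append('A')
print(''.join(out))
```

Execution trace: 'H' (try body) → 'C' (except AttributeError) → 'A' (after the try/except). Output: HCA

Answer: HCA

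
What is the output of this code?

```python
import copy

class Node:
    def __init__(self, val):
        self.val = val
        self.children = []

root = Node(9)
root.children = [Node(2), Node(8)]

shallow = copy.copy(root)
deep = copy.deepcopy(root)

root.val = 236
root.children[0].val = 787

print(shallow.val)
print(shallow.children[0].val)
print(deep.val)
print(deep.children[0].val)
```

Key concept: deep copy with custom objects.
Step by step:
`root = Node(9)` → root = Node(val=9, children=[])
`root.children = [Node(2), Node(8)]` → root = Node(val=9, children=[Node(val=2, children=[]), Node(val=8, children=[])])
`shallow = copy.copy(root)` → shallow = Node(val=9, children=[Node(val=2, children=[]), Node(val=8, children=[])])
`deep = copy.deepcopy(root)` → deep = Node(val=9, children=[Node(val=2, children=[]), Node(val=8, children=[])])
`root.val = 236` → root = Node(val=236, children=[Node(val=2, children=[]), Node(val=8, children=[])])
`root.children[0].val = 787` → root = Node(val=236, children=[Node(val=787, children=[]), Node(val=8, children=[])]); shallow = Node(val=9, children=[Node(val=787, children=[]), Node(val=8, children=[])])
`print(shallow.val)` → prints 9
`print(shallow.children[0].val)` → prints 787
`print(deep.val)` → prints 9
`print(deep.children[0].val)` → prints 2

Answer:
9
787
9
2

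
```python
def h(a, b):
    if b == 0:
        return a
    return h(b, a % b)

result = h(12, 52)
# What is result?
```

h(12, 52) -> h(52, 12) -> h(12, 4) -> h(4, 0) -> 4

Answer: 4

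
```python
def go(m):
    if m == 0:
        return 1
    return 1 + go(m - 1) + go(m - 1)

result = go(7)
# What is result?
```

go(m) = 1 + 2·go(m-1), go(0)=1. Closed form: (1+1)·2^7 - 1 = 255.

Answer: 255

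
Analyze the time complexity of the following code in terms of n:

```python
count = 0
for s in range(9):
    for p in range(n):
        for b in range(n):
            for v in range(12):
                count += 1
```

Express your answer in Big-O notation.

Each loop level contributes: 1 × n × n × 1. Multiplying the contributions gives O(n^2).

Answer: O(n^2)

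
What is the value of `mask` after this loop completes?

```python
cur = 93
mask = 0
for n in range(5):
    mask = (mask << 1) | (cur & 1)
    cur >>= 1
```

Reverse lowest 5 bits of 93
`mask` takes the values: 0 → 1 → 2 → 5 → 11 → 23

Answer: 23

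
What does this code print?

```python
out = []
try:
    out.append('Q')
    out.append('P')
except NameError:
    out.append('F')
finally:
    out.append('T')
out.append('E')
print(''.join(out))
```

Execution trace: 'Q' (try body) → 'P' (try body, no exception) → 'T' (finally) → 'E' (after the try/except). Output: QPTE

Answer: QPTE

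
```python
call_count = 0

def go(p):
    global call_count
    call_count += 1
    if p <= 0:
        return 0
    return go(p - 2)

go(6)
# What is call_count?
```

Linear recursion stepping by 2: 4 calls from p=6 down to ≤0.

Answer: 4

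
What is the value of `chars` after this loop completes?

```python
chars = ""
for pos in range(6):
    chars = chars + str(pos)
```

Concatenate digits 0 to 5
`chars` takes the values: "" → "0" → "01" → "012" → "0123" → "01234" → "012345"

Answer: "012345"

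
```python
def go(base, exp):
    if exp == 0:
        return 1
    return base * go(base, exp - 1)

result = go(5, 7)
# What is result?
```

go(5, 7) = 5 * 5 * 5 * 5 * 5 * 5 * 5 = 78125

Answer: 78125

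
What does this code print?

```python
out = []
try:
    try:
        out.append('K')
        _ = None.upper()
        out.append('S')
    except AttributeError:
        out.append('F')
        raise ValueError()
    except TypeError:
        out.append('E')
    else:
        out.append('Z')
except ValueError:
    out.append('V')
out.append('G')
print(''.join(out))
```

Execution trace: 'K' (inner try body) → 'F' (inner except AttributeError) → 'V' (outer except ValueError) → 'G' (after the try/except). Output: KFVG

Answer: KFVG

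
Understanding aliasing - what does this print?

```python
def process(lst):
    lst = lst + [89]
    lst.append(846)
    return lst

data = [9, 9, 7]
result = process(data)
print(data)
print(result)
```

Key concept: rebinding parameter vs mutation.
Step by step:
`data = [9, 9, 7]` → data = [9, 9, 7]
`result = process(data)` → result = [9, 9, 7, 89, 846]
`print(data)` → prints [9, 9, 7]
`print(result)` → prints [9, 9, 7, 89, 846]

Answer:
[9, 9, 7]
[9, 9, 7, 89, 846]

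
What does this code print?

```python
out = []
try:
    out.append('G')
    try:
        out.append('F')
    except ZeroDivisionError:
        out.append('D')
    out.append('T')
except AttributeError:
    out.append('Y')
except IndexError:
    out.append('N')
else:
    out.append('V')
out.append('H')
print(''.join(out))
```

Execution trace: 'G' (try body) → 'F' (inner try body, no exception) → 'T' (try body, no exception) → 'V' (else) → 'H' (after the try/except). Output: GFTVH

Answer: GFTVH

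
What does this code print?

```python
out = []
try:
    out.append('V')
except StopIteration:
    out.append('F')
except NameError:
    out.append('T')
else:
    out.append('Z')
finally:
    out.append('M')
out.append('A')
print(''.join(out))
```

Execution trace: 'V' (try body, no exception) → 'Z' (else) → 'M' (finally) → 'A' (after the try/except). Output: VZMA

Answer: VZMA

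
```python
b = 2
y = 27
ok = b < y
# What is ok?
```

Trace:
`b = 2` → b = 2
`y = 27` → y = 27
`ok = b < y` → ok = True
So ok = True

Answer: True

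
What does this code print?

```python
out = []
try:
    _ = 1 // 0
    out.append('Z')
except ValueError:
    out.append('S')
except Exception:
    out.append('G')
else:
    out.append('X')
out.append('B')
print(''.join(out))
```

Execution trace: 'G' (except Exception) → 'B' (after the try/except). Output: GB

Answer: GB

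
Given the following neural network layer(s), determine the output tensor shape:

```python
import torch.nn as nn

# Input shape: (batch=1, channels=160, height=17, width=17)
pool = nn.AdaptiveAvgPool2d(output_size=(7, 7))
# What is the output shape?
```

Input: (1, 160, 17, 17) -> Output: (1, 160, 7, 7)

Answer: (1, 160, 7, 7)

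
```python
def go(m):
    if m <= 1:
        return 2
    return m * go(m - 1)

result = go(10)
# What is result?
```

go(10) = 10 * 9 * 8 * 7 * 6 * 5 * 4 * 3 * 2 * 2 = 7257600

Answer: 7257600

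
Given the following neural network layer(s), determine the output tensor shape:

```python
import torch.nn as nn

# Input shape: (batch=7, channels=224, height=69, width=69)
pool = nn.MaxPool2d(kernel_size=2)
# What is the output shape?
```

Input: (7, 224, 69, 69) -> Output: (7, 224, 34, 34)

Answer: (7, 224, 34, 34)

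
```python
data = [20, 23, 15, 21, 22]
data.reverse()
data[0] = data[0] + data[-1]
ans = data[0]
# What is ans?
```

Trace:
`data = [20, 23, 15, 21, 22]` → data = [20, 23, 15, 21, 22]
`data.reverse()` → data = [22, 21, 15, 23, 20]
`data[0] = data[0] + data[-1]` → data = [42, 21, 15, 23, 20]
`ans = data[0]` → ans = 42
So ans = 42

Answer: 42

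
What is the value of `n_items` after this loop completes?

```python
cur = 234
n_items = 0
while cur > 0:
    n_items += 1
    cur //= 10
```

Count digits by repeated division by 10
`n_items` takes the values: 0 → 1 → 2 → 3

Answer: 3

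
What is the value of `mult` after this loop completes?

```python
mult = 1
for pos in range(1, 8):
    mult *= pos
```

7! = 5040
`mult` takes the values: 1 → 2 → 6 → 24 → 120 → 720 → 5040

Answer: 5040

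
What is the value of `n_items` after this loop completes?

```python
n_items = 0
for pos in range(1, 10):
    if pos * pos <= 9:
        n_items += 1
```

Count numbers where pos² ≤ 9
`n_items` takes the values: 0 → 1 → 2 → 3

Answer: 3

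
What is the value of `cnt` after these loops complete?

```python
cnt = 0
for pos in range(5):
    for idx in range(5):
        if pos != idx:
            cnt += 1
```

5² - 5 (exclude diagonal)
`cnt` takes the values: 0 → 1 → 2 → 3 → 4 → 5 → 6 → 7 → 8 → 9 → 10 → 11 → 12 → 13 → 14 → 15 → 16 → 17 → 18 → 19 → 20

Answer: 20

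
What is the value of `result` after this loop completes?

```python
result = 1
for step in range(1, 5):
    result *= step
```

4! = 24
`result` takes the values: 1 → 2 → 6 → 24

Answer: 24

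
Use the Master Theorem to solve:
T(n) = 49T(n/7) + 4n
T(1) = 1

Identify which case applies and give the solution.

a=49, b=7, f(n)=4n. log_7(49) = 2. Since c=1 < 2, Case 1 applies: T(n) = Θ(n^log_b(a)) = O(n^2).

Answer: O(n^2) - Case 1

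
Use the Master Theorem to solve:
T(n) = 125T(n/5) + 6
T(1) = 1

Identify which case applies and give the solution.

a=125, b=5, f(n)=6. log_5(125) = 3. Since c=0 < 3, Case 1 applies: T(n) = Θ(n^log_b(a)) = O(n^3).

Answer: O(n^3) - Case 1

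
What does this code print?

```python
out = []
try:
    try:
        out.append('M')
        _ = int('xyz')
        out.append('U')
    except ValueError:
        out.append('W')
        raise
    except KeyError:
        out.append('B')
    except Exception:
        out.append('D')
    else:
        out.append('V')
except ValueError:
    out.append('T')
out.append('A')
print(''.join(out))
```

Execution trace: 'M' (try body) → 'W' (except ValueError) → 'T' (outer except ValueError) → 'A' (after the try/except). Output: MWTA

Answer: MWTA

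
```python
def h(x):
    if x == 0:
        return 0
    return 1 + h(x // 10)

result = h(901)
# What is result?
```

Count of digits of 901: 3

Answer: 3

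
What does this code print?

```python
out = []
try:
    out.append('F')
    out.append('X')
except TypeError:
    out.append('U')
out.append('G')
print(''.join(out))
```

Execution trace: 'F' (try body) → 'X' (try body, no exception) → 'G' (after the try/except). Output: FXG

Answer: FXG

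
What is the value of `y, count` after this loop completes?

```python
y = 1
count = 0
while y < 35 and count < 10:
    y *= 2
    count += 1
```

Double until >= 35 or 10 iterations
`y, count` takes the values: (1, 0) → (2, 0) → (2, 1) → (4, 1) → (4, 2) → (8, 2) → (8, 3) → (16, 3) → (16, 4) → (32, 4) → (32, 5) → (64, 5) → (64, 6)

Answer: 64, 6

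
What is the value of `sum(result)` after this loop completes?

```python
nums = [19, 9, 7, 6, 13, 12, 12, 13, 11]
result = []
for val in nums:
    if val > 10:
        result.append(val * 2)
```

Sum of doubled values > 10
`result` takes the values: [] → [38] → [38, 26] → [38, 26, 24] → [38, 26, 24, 24] → [38, 26, 24, 24, 26] → [38, 26, 24, 24, 26, 22]
So `sum(result)` = 160

Answer: 160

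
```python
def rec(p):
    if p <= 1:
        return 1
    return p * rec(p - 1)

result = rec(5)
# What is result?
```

rec(5) = 5 * 4 * 3 * 2 * 1 = 120

Answer: 120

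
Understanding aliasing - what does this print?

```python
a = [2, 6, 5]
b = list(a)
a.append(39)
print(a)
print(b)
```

Key concept: list() constructor creates copy.
Step by step:
`a = [2, 6, 5]` → a = [2, 6, 5]
`b = list(a)` → b = [2, 6, 5]
`a.append(39)` → a = [2, 6, 5, 39]
`print(a)` → prints [2, 6, 5, 39]
`print(b)` → prints [2, 6, 5]

Answer:
[2, 6, 5, 39]
[2, 6, 5]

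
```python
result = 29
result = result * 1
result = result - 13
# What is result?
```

Trace:
`result = 29` → result = 29
`result = result * 1` → result = 29
`result = result - 13` → result = 16
So result = 16

Answer: 16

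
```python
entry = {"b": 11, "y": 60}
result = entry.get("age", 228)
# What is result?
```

Trace:
`entry = {"b": 11, "y": 60}` → entry = {'b': 11, 'y': 60}
`result = entry.get("age", 228)` → result = 228
So result = 228

Answer: 228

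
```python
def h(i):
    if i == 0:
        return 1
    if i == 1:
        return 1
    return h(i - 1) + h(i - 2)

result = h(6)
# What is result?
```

Build up from base cases: h(0)=1, h(1)=1, h(2)=2, h(3)=3, h(4)=5, h(5)=8, h(6)=13

Answer: 13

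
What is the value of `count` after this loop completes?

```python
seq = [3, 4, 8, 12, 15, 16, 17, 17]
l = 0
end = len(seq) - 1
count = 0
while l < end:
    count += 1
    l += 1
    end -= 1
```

Iterations until pointers meet (list length 8)
`count` takes the values: 0 → 1 → 2 → 3 → 4

Answer: 4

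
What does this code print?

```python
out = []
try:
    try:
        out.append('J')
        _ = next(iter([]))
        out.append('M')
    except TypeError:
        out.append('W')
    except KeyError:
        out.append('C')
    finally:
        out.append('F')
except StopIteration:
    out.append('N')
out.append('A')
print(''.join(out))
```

Execution trace: 'J' (inner try body) → 'F' (inner finally) → 'N' (outer except StopIteration) → 'A' (after the try/except). Output: JFNA

Answer: JFNA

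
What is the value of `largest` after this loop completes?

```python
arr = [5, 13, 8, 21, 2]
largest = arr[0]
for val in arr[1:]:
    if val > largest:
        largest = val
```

Maximum of [5, 13, 8, 21, 2]
`largest` takes the values: 5 → 13 → 21

Answer: 21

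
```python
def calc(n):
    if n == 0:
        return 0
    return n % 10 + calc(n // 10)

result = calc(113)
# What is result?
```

Sum of digits of 113: 3 + 1 + 1 = 5

Answer: 5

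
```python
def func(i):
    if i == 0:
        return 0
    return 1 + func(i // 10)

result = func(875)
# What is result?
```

Count of digits of 875: 3

Answer: 3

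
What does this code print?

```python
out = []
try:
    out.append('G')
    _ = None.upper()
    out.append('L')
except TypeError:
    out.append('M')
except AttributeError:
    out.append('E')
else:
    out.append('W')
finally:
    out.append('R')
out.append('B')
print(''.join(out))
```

Execution trace: 'G' (try body) → 'E' (except AttributeError) → 'R' (finally) → 'B' (after the try/except). Output: GERB

Answer: GERB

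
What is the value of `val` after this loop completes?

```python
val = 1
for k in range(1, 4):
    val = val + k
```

Start at 1, add 1 through 3
`val` takes the values: 1 → 2 → 4 → 7

Answer: 7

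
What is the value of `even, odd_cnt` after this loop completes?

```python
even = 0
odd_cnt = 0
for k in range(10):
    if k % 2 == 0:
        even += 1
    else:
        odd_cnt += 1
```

Count evens and odds in range(10)
`even, odd_cnt` takes the values: (0, 0) → (1, 0) → (1, 1) → (2, 1) → (2, 2) → (3, 2) → (3, 3) → (4, 3) → (4, 4) → (5, 4) → (5, 5)

Answer: 5, 5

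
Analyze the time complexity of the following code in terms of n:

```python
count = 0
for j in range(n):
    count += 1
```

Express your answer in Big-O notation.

Each loop level contributes: n. Multiplying the contributions gives O(n).

Answer: O(n)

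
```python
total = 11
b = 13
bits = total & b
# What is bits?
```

Trace:
`total = 11` → total = 11
`b = 13` → b = 13
`bits = total & b` → bits = 9
So bits = 9

Answer: 9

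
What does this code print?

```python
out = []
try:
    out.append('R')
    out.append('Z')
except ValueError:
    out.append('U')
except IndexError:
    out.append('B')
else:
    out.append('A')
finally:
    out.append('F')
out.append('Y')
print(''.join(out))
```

Execution trace: 'R' (try body) → 'Z' (try body, no exception) → 'A' (else) → 'F' (finally) → 'Y' (after the try/except). Output: RZAFY

Answer: RZAFY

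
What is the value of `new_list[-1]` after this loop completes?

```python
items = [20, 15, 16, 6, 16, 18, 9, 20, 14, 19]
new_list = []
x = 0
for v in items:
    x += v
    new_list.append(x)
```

Cumulative sum ends at 153
`new_list` takes the values: [] → [20] → [20, 35] → [20, 35, 51] → [20, 35, 51, 57] → [20, 35, 51, 57, 73] → [20, 35, 51, 57, 73, 91] → [20, 35, 51, 57, 73, 91, 100] → [20, 35, 51, 57, 73, 91, 100, 120] → [20, 35, 51, 57, 73, 91, 100, 120, 134] → [20, 35, 51, 57, 73, 91, 100, 120, 134, 153]
So `new_list[-1]` = 153

Answer: 153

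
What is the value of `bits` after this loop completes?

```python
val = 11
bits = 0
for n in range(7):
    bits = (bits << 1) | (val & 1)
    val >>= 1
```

Reverse lowest 7 bits of 11
`bits` takes the values: 0 → 1 → 3 → 6 → 13 → 26 → 52 → 104

Answer: 104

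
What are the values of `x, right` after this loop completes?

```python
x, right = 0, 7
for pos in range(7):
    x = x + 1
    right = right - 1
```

x goes 0→7, right goes 7→0
`x, right` takes the values: (0, 7) → (1, 7) → (1, 6) → (2, 6) → (2, 5) → (3, 5) → (3, 4) → (4, 4) → (4, 3) → (5, 3) → (5, 2) → (6, 2) → (6, 1) → (7, 1) → (7, 0)

Answer: 7, 0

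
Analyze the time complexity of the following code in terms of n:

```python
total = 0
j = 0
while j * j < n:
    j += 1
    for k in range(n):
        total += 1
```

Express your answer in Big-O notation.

Each loop level contributes: √n × n. Multiplying the contributions gives O(n√n).

Answer: O(n√n)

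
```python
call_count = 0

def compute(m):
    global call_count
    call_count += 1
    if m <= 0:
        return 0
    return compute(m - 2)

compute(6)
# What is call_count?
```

Linear recursion stepping by 2: 4 calls from m=6 down to ≤0.

Answer: 4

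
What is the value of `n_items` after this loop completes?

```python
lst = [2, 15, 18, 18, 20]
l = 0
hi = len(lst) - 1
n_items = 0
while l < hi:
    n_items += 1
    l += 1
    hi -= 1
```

Iterations until pointers meet (list length 5)
`n_items` takes the values: 0 → 1 → 2

Answer: 2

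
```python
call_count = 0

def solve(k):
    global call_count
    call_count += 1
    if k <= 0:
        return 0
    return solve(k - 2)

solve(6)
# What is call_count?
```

Linear recursion stepping by 2: 4 calls from k=6 down to ≤0.

Answer: 4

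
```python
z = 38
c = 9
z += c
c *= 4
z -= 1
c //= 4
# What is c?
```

Trace:
`z = 38` → z = 38
`c = 9` → c = 9
`z += c` → z = 47
`c *= 4` → c = 36
`z -= 1` → z = 46
`c //= 4` → c = 9
So c = 9

Answer: 9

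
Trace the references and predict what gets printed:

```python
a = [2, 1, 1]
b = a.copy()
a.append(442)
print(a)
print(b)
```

Key concept: list.copy() creates independent copy.
Step by step:
`a = [2, 1, 1]` → a = [2, 1, 1]
`b = a.copy()` → b = [2, 1, 1]
`a.append(442)` → a = [2, 1, 1, 442]
`print(a)` → prints [2, 1, 1, 442]
`print(b)` → prints [2, 1, 1]

Answer:
[2, 1, 1, 442]
[2, 1, 1]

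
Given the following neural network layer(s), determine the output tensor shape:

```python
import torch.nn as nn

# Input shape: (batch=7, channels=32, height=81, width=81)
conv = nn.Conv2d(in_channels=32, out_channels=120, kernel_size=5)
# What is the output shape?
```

Input: (7, 32, 81, 81) -> Output: (7, 120, 77, 77)

Answer: (7, 120, 77, 77)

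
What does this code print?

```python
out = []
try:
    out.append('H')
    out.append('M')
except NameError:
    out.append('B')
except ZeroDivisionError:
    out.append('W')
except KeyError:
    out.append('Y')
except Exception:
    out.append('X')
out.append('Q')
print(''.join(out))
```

Execution trace: 'H' (try body) → 'M' (try body, no exception) → 'Q' (after the try/except). Output: HMQ

Answer: HMQ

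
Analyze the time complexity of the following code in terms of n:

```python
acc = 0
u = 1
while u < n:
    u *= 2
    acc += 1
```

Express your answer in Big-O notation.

Each loop level contributes: log n. Multiplying the contributions gives O(log n).

Answer: O(log n)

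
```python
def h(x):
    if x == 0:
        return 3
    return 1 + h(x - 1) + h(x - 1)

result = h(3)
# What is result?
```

h(x) = 1 + 2·h(x-1), h(0)=3. Closed form: (3+1)·2^3 - 1 = 31.

Answer: 31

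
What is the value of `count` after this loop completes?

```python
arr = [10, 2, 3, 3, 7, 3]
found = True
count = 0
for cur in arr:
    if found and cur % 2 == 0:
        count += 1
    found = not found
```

Count even values at even positions
`count` takes the values: 0 → 1

Answer: 1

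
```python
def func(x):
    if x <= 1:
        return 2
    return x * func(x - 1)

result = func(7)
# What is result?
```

func(7) = 7 * 6 * 5 * 4 * 3 * 2 * 2 = 10080

Answer: 10080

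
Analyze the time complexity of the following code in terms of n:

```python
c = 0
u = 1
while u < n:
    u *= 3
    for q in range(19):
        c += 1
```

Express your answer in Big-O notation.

Each loop level contributes: log n × 1. Multiplying the contributions gives O(log n).

Answer: O(log n)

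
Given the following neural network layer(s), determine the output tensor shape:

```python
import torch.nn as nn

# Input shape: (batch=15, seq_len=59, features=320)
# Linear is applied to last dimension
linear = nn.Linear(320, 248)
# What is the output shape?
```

Input: (15, 59, 320) -> Output: (15, 59, 248)

Answer: (15, 59, 248)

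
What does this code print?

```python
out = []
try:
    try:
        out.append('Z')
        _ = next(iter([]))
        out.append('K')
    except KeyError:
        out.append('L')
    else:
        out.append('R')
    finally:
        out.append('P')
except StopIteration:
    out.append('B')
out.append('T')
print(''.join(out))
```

Execution trace: 'Z' (try body) → 'P' (finally) → 'B' (outer except StopIteration) → 'T' (after the try/except). Output: ZPBT

Answer: ZPBT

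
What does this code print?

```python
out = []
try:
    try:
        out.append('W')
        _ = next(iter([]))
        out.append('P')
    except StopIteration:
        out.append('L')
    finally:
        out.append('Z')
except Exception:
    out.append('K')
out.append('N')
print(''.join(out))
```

Execution trace: 'W' (inner try body) → 'L' (inner except StopIteration) → 'Z' (inner finally) → 'N' (after the try/except). Output: WLZN

Answer: WLZN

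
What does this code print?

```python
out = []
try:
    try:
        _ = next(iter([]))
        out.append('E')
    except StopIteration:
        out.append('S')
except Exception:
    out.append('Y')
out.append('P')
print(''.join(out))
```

Execution trace: 'S' (inner except StopIteration) → 'P' (after the try/except). Output: SP

Answer: SP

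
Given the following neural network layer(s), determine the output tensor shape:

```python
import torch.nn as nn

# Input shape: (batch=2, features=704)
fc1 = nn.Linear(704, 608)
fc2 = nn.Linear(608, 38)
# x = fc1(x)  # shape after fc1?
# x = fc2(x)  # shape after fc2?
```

Input: (2, 704) -> after fc1: (2, 608) -> Output: (2, 38)

Answer: (2, 38)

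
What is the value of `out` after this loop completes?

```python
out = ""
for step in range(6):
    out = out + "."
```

Repeat '.' 6 times
`out` takes the values: "" → "." → ".." → "..." → "...." → "....." → "......"

Answer: "......"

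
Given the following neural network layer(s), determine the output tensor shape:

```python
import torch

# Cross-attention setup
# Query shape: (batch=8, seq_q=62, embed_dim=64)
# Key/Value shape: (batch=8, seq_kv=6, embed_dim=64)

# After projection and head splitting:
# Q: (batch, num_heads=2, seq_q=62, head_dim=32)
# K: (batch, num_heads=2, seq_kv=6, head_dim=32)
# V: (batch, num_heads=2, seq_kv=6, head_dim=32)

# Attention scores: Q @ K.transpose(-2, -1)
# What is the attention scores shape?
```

Input: (8, 62, 64) -> Output: (8, 2, 62, 6)

Answer: (8, 2, 62, 6)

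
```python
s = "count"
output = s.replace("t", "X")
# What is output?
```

Trace:
`s = "count"` → s = 'count'
`output = s.replace("t", "X")` → output = 'counX'
So output = 'counX'

Answer: 'counX'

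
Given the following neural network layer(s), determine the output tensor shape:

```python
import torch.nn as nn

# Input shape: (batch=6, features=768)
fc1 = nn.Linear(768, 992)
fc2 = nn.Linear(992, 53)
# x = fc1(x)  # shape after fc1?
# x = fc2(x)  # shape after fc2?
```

Input: (6, 768) -> after fc1: (6, 992) -> Output: (6, 53)

Answer: (6, 53)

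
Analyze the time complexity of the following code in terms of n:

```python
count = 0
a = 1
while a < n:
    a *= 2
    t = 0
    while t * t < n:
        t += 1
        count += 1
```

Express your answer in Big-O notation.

Each loop level contributes: log n × √n. Multiplying the contributions gives O(√n log n).

Answer: O(√n log n)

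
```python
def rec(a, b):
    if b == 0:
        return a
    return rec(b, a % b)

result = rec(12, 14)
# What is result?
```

rec(12, 14) -> rec(14, 12) -> rec(12, 2) -> rec(2, 0) -> 2

Answer: 2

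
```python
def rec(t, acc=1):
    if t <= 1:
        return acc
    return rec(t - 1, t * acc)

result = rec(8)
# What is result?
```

Accumulator trace (n, acc): (8, 1) -> (7, 8) -> (6, 56) -> (5, 336) -> (4, 1680) -> (3, 6720) -> (2, 20160) -> (1, 40320) -> return 40320

Answer: 40320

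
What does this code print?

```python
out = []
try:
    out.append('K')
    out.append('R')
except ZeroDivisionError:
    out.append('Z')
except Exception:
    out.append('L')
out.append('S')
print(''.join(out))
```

Execution trace: 'K' (try body) → 'R' (try body, no exception) → 'S' (after the try/except). Output: KRS

Answer: KRS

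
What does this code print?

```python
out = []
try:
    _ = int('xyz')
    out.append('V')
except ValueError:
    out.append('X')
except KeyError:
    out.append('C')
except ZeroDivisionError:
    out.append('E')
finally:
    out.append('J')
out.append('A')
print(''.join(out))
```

Execution trace: 'X' (except ValueError) → 'J' (finally) → 'A' (after the try/except). Output: XJA

Answer: XJA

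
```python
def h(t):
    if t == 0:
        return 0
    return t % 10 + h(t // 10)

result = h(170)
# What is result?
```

Sum of digits of 170: 0 + 7 + 1 = 8

Answer: 8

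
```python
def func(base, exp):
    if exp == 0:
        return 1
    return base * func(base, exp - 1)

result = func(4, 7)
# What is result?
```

func(4, 7) = 4 * 4 * 4 * 4 * 4 * 4 * 4 = 16384

Answer: 16384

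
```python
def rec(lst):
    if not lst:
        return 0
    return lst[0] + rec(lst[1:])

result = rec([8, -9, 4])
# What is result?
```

8 + (-9) + 4 + 0 = 3

Answer: 3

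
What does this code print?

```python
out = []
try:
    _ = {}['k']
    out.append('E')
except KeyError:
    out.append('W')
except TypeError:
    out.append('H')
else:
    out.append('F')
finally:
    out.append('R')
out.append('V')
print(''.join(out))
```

Execution trace: 'W' (except KeyError) → 'R' (finally) → 'V' (after the try/except). Output: WRV

Answer: WRV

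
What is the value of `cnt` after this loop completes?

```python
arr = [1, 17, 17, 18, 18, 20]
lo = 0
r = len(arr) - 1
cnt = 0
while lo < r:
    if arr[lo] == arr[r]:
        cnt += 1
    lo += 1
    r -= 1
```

Count matching pairs from ends
`cnt` takes the values: 0

Answer: 0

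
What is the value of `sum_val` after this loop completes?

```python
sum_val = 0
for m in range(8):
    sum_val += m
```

Sum of 0 to 7 = 28
`sum_val` takes the values: 0 → 1 → 3 → 6 → 10 → 15 → 21 → 28

Answer: 28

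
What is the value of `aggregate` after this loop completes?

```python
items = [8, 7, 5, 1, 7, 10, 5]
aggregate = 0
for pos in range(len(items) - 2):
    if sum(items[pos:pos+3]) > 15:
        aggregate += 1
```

Count windows with sum > 15
`aggregate` takes the values: 0 → 1 → 2 → 3

Answer: 3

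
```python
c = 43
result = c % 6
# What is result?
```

Trace:
`c = 43` → c = 43
`result = c % 6` → result = 1
So result = 1

Answer: 1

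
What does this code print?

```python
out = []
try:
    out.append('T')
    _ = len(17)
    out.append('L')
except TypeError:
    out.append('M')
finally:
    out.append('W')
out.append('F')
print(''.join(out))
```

Execution trace: 'T' (try body) → 'M' (except TypeError) → 'W' (finally) → 'F' (after the try/except). Output: TMWF

Answer: TMWF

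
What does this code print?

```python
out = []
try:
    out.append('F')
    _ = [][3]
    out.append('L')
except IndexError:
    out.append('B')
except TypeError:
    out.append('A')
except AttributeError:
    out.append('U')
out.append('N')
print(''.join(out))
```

Execution trace: 'F' (try body) → 'B' (except IndexError) → 'N' (after the try/except). Output: FBN

Answer: FBN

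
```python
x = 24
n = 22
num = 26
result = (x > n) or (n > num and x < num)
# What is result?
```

Trace:
`x = 24` → x = 24
`n = 22` → n = 22
`num = 26` → num = 26
`result = (x > n) or (n > num and x < num)` → result = True
So result = True

Answer: True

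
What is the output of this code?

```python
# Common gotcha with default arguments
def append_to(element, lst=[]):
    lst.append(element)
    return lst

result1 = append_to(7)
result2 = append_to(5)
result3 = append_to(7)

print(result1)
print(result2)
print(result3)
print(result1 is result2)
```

Key concept: mutable default argument gotcha.
Step by step:
`result1 = append_to(7)` → result1 = [7]
`result2 = append_to(5)` → result1 = [7, 5] (same object as result2); result2 = [7, 5] (same object as result1)
`result3 = append_to(7)` → result1 = [7, 5, 7] (same object as result2, result3); result2 = [7, 5, 7] (same object as result1, result3); result3 = [7, 5, 7] (same object as result1, result2)
`print(result1)` → prints [7, 5, 7]
`print(result2)` → prints [7, 5, 7]
`print(result3)` → prints [7, 5, 7]
`print(result1 is result2)` → prints True

Answer:
[7, 5, 7]
[7, 5, 7]
[7, 5, 7]
True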